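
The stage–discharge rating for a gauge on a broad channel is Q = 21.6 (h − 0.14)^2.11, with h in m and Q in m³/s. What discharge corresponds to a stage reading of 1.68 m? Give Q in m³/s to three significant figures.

Q = 21.6 × (1.68 − 0.14)^2.11 = 21.6 × 1.54^2.11 = 53.72 m³/s

53.7 m³/s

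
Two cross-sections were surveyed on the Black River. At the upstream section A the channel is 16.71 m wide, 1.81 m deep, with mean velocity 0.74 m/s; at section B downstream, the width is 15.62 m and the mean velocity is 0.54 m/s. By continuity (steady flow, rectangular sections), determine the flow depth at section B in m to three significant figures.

Q = A₁V₁ = (16.71×1.81) × 0.74 = 22.38 m³/s
d₂ = Q/(b₂ V₂) = 22.38/(15.62×0.54) = 2.653 m

2.65 m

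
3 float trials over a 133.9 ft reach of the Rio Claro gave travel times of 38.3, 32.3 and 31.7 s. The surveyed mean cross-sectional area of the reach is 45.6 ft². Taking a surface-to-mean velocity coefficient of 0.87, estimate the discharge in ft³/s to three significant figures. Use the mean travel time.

t̄ = (38.3 + 32.3 + 31.7) / 3 = 34.1 s
v_surface = L / t̄ = 133.9 / 34.1 = 3.927 ft/s
v_mean = 0.87 × 3.927 = 3.416 ft/s
Q = A × v_mean = 45.6 × 3.416 = 155.8 ft³/s

156 ft³/s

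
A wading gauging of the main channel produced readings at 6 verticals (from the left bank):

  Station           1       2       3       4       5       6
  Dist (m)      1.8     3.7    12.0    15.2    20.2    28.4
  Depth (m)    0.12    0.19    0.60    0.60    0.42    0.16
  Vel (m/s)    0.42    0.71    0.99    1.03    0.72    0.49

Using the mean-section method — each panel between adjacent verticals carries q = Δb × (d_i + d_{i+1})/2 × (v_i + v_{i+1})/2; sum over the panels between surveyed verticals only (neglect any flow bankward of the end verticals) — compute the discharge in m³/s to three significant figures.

Panel 1-2: Δb = 1.9 m, d̄ = (0.12+0.19)/2 = 0.155, v̄ = (0.42+0.71)/2 = 0.565 → q = 1.9×0.155×0.565 = 0.1664 m³/s
Panel 2-3: Δb = 8.3 m, d̄ = (0.19+0.60)/2 = 0.395, v̄ = (0.71+0.99)/2 = 0.85 → q = 8.3×0.395×0.85 = 2.787 m³/s
Panel 3-4: Δb = 3.2 m, d̄ = (0.60+0.60)/2 = 0.6, v̄ = (0.99+1.03)/2 = 1.01 → q = 3.2×0.6×1.01 = 1.939 m³/s
Panel 4-5: Δb = 5 m, d̄ = (0.60+0.42)/2 = 0.51, v̄ = (1.03+0.72)/2 = 0.875 → q = 5×0.51×0.875 = 2.231 m³/s
Panel 5-6: Δb = 8.2 m, d̄ = (0.42+0.16)/2 = 0.29, v̄ = (0.72+0.49)/2 = 0.605 → q = 8.2×0.29×0.605 = 1.439 m³/s
Q = Σ q = 8.562 m³/s

8.56 m³/s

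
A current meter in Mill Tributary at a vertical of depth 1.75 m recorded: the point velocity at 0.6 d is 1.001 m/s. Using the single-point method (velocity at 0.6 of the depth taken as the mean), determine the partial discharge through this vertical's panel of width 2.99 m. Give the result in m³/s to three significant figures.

5.24 m³/s

v̄ = v₀.₆ = 1.001 m/s
q = v̄ × d × w = 1.001 × 1.75 × 2.99 = 5.238 m³/s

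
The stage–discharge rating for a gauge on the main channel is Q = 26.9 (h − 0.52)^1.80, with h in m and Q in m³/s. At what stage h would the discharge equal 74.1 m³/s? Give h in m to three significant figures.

h − h₀ = (Q/C)^(1/b) = (74.1/26.9)^(1/1.80) = 1.756 m
h = 0.52 + 1.756 = 2.276 m

2.28 m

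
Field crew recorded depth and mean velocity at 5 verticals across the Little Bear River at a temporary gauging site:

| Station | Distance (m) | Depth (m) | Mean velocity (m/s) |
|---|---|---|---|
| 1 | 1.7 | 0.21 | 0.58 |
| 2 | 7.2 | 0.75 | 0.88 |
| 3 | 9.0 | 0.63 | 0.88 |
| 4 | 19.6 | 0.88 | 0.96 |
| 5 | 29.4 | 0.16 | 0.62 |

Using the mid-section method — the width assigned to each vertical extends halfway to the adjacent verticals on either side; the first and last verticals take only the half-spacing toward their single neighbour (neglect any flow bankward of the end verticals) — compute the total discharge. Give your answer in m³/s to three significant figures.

15.3 m³/s

w_1 = (7.2 − 1.7)/2 = 2.75 m; q_1 = 0.58 × 0.21 × 2.75 = 0.3350 m³/s
w_2 = (9.0 − 1.7)/2 = 3.65 m; q_2 = 0.88 × 0.75 × 3.65 = 2.409 m³/s
w_3 = (19.6 − 7.2)/2 = 6.2 m; q_3 = 0.88 × 0.63 × 6.2 = 3.437 m³/s
w_4 = (29.4 − 9.0)/2 = 10.2 m; q_4 = 0.96 × 0.88 × 10.2 = 8.617 m³/s
w_5 = (29.4 − 19.6)/2 = 4.9 m; q_5 = 0.62 × 0.16 × 4.9 = 0.4861 m³/s
Q = Σ qᵢ = 15.28 m³/s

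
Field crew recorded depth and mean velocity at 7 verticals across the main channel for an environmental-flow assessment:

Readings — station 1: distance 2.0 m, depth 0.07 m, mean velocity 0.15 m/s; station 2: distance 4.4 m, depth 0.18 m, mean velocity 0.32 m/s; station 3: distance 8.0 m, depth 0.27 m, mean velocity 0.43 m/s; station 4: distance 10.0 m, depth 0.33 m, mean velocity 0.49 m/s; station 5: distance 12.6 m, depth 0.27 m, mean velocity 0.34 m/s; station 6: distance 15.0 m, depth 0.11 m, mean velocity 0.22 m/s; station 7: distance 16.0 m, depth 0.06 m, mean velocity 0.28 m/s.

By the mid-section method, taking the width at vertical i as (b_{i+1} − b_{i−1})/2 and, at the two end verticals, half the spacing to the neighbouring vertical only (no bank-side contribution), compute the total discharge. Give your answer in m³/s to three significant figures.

w_1 = (4.4 − 2.0)/2 = 1.2 m; q_1 = 0.15 × 0.07 × 1.2 = 0.01260 m³/s
w_2 = (8.0 − 2.0)/2 = 3 m; q_2 = 0.32 × 0.18 × 3 = 0.1728 m³/s
w_3 = (10.0 − 4.4)/2 = 2.8 m; q_3 = 0.43 × 0.27 × 2.8 = 0.3251 m³/s
w_4 = (12.6 − 8.0)/2 = 2.3 m; q_4 = 0.49 × 0.33 × 2.3 = 0.3719 m³/s
w_5 = (15.0 − 10.0)/2 = 2.5 m; q_5 = 0.34 × 0.27 × 2.5 = 0.2295 m³/s
w_6 = (16.0 − 12.6)/2 = 1.7 m; q_6 = 0.22 × 0.11 × 1.7 = 0.04114 m³/s
w_7 = (16.0 − 15.0)/2 = 0.5 m; q_7 = 0.28 × 0.06 × 0.5 = 0.008400 m³/s
Q = Σ qᵢ = 1.161 m³/s

1.16 m³/s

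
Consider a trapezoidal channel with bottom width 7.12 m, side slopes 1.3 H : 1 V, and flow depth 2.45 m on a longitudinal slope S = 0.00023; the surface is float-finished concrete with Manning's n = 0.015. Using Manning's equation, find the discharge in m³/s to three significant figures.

A = (b + z·y)·y = (7.12 + 1.3×2.45)×2.45 = 25.25 m²
P = b + 2y√(1+z²) = 7.12 + 2×2.45×√(1+1.3²) = 15.16 m
R = A/P = 25.25/15.16 = 1.666 m
Q = (1/n)·A·R^(2/3)·S^(1/2) = (1/0.015) × 25.25 × 1.666^(2/3) × 0.00023^(1/2) = 35.87 m³/s

35.9 m³/s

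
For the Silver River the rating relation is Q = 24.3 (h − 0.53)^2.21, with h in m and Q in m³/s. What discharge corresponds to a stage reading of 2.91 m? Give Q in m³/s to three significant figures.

165 m³/s

Q = 24.3 × (2.91 − 0.53)^2.21 = 24.3 × 2.38^2.21 = 165.1 m³/s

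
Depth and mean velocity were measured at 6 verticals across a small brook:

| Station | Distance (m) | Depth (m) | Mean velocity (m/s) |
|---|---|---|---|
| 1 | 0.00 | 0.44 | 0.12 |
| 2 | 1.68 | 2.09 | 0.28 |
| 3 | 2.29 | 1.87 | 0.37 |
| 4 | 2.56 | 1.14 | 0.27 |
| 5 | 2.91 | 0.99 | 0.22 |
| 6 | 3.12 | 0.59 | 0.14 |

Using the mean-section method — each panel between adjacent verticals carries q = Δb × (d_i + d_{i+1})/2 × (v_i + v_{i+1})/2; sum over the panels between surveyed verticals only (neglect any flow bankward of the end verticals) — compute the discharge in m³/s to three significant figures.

Panel 1-2: Δb = 1.68 m, d̄ = (0.44+2.09)/2 = 1.265, v̄ = (0.12+0.28)/2 = 0.2 → q = 1.68×1.265×0.2 = 0.4250 m³/s
Panel 2-3: Δb = 0.61 m, d̄ = (2.09+1.87)/2 = 1.98, v̄ = (0.28+0.37)/2 = 0.325 → q = 0.61×1.98×0.325 = 0.3925 m³/s
Panel 3-4: Δb = 0.27 m, d̄ = (1.87+1.14)/2 = 1.505, v̄ = (0.37+0.27)/2 = 0.32 → q = 0.27×1.505×0.32 = 0.1300 m³/s
Panel 4-5: Δb = 0.35 m, d̄ = (1.14+0.99)/2 = 1.065, v̄ = (0.27+0.22)/2 = 0.245 → q = 0.35×1.065×0.245 = 0.09132 m³/s
Panel 5-6: Δb = 0.21 m, d̄ = (0.99+0.59)/2 = 0.79, v̄ = (0.22+0.14)/2 = 0.18 → q = 0.21×0.79×0.18 = 0.02986 m³/s
Q = Σ q = 1.069 m³/s

1.07 m³/s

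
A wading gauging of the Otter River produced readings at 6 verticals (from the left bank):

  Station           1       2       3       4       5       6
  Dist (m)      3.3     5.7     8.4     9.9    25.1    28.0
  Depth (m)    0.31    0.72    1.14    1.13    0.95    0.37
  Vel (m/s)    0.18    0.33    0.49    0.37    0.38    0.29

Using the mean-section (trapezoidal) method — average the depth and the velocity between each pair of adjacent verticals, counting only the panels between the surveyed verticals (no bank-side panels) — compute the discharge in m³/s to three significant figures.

Panel 1-2: Δb = 2.4 m, d̄ = (0.31+0.72)/2 = 0.515, v̄ = (0.18+0.33)/2 = 0.255 → q = 2.4×0.515×0.255 = 0.3152 m³/s
Panel 2-3: Δb = 2.7 m, d̄ = (0.72+1.14)/2 = 0.93, v̄ = (0.33+0.49)/2 = 0.41 → q = 2.7×0.93×0.41 = 1.030 m³/s
Panel 3-4: Δb = 1.5 m, d̄ = (1.14+1.13)/2 = 1.135, v̄ = (0.49+0.37)/2 = 0.43 → q = 1.5×1.135×0.43 = 0.7321 m³/s
Panel 4-5: Δb = 15.2 m, d̄ = (1.13+0.95)/2 = 1.04, v̄ = (0.37+0.38)/2 = 0.375 → q = 15.2×1.04×0.375 = 5.928 m³/s
Panel 5-6: Δb = 2.9 m, d̄ = (0.95+0.37)/2 = 0.66, v̄ = (0.38+0.29)/2 = 0.335 → q = 2.9×0.66×0.335 = 0.6412 m³/s
Q = Σ q = 8.646 m³/s

8.65 m³/s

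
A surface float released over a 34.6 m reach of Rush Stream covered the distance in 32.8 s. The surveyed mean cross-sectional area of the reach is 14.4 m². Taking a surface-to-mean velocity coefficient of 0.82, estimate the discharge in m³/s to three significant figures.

v_surface = L / t̄ = 34.6 / 32.8 = 1.055 m/s
v_mean = 0.82 × 1.055 = 0.8650 m/s
Q = A × v_mean = 14.4 × 0.8650 = 12.46 m³/s

12.5 m³/s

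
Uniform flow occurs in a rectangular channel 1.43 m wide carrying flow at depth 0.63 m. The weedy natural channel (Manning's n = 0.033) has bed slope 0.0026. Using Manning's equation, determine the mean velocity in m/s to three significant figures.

0.745 m/s

A = b·y = 1.43 × 0.63 = 0.9009 m²
P = b + 2y = 1.43 + 2×0.63 = 2.690 m
R = A/P = 0.9009/2.690 = 0.3349 m
Q = (1/n)·A·R^(2/3)·S^(1/2) = (1/0.033) × 0.9009 × 0.3349^(2/3) × 0.0026^(1/2) = 0.6713 m³/s
V = Q/A = 0.6713/0.9009 = 0.7452 m/s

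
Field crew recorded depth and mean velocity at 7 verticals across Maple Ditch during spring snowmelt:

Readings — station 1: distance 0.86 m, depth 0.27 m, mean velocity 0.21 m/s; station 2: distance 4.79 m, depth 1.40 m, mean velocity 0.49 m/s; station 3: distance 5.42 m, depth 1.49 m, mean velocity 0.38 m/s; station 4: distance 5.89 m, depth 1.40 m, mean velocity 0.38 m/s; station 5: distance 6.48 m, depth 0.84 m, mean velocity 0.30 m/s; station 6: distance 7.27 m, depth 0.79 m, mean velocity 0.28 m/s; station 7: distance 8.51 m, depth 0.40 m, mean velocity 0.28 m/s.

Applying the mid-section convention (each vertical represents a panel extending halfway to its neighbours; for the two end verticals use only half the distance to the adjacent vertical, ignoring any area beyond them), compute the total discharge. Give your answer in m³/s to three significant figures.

w_1 = (4.79 − 0.86)/2 = 1.965 m; q_1 = 0.21 × 0.27 × 1.965 = 0.1114 m³/s
w_2 = (5.42 − 0.86)/2 = 2.28 m; q_2 = 0.49 × 1.40 × 2.28 = 1.564 m³/s
w_3 = (5.89 − 4.79)/2 = 0.55 m; q_3 = 0.38 × 1.49 × 0.55 = 0.3114 m³/s
w_4 = (6.48 − 5.42)/2 = 0.53 m; q_4 = 0.38 × 1.40 × 0.53 = 0.2820 m³/s
w_5 = (7.27 − 5.89)/2 = 0.69 m; q_5 = 0.30 × 0.84 × 0.69 = 0.1739 m³/s
w_6 = (8.51 − 6.48)/2 = 1.015 m; q_6 = 0.28 × 0.79 × 1.015 = 0.2245 m³/s
w_7 = (8.51 − 7.27)/2 = 0.62 m; q_7 = 0.28 × 0.40 × 0.62 = 0.06944 m³/s
Q = Σ qᵢ = 2.737 m³/s

2.74 m³/s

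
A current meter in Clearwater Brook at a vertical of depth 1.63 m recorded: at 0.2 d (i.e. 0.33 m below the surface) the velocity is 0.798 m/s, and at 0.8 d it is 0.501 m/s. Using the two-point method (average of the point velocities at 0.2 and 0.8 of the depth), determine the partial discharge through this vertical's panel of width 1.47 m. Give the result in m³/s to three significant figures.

v̄ = (0.798 + 0.501) / 2 = 0.6495 m/s
q = v̄ × d × w = 0.6495 × 1.63 × 1.47 = 1.556 m³/s

1.56 m³/s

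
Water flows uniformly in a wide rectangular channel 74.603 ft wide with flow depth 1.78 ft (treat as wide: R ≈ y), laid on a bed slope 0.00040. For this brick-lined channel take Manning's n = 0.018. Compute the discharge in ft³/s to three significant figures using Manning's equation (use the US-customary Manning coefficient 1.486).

322 ft³/s

A = b·y = 74.603 × 1.78 = 132.8 ft²
Wide channel: R ≈ y = 1.78 ft
Q = (1.486/n)·A·R^(2/3)·S^(1/2) = (1.486/0.018) × 132.8 × 1.780^(2/3) × 0.00040^(1/2) = 322.0 ft³/s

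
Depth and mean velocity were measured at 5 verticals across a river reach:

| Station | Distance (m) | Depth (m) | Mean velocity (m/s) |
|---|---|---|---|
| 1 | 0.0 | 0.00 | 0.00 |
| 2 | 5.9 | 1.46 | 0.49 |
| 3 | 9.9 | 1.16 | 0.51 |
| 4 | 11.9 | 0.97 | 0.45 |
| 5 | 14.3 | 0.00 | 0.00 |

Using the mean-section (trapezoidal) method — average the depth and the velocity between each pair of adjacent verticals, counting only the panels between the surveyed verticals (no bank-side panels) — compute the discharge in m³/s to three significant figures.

4.96 m³/s

Panel 1-2: Δb = 5.9 m, d̄ = (0.00+1.46)/2 = 0.73, v̄ = (0.00+0.49)/2 = 0.245 → q = 5.9×0.73×0.245 = 1.055 m³/s
Panel 2-3: Δb = 4 m, d̄ = (1.46+1.16)/2 = 1.31, v̄ = (0.49+0.51)/2 = 0.5 → q = 4×1.31×0.5 = 2.620 m³/s
Panel 3-4: Δb = 2 m, d̄ = (1.16+0.97)/2 = 1.065, v̄ = (0.51+0.45)/2 = 0.48 → q = 2×1.065×0.48 = 1.022 m³/s
Panel 4-5: Δb = 2.4 m, d̄ = (0.97+0.00)/2 = 0.485, v̄ = (0.45+0.00)/2 = 0.225 → q = 2.4×0.485×0.225 = 0.2619 m³/s
Q = Σ q = 4.960 m³/s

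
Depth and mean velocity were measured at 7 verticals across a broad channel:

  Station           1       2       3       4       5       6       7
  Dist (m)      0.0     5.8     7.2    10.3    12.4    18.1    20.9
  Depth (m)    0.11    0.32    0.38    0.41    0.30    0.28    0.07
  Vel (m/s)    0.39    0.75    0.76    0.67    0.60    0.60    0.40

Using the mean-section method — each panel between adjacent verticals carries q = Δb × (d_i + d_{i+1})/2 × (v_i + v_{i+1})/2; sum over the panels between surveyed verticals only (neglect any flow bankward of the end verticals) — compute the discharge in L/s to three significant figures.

3670 L/s

Panel 1-2: Δb = 5.8 m, d̄ = (0.11+0.32)/2 = 0.215, v̄ = (0.39+0.75)/2 = 0.57 → q = 5.8×0.215×0.57 = 0.7108 m³/s
Panel 2-3: Δb = 1.4 m, d̄ = (0.32+0.38)/2 = 0.35, v̄ = (0.75+0.76)/2 = 0.755 → q = 1.4×0.35×0.755 = 0.3700 m³/s
Panel 3-4: Δb = 3.1 m, d̄ = (0.38+0.41)/2 = 0.395, v̄ = (0.76+0.67)/2 = 0.715 → q = 3.1×0.395×0.715 = 0.8755 m³/s
Panel 4-5: Δb = 2.1 m, d̄ = (0.41+0.30)/2 = 0.355, v̄ = (0.67+0.60)/2 = 0.635 → q = 2.1×0.355×0.635 = 0.4734 m³/s
Panel 5-6: Δb = 5.7 m, d̄ = (0.30+0.28)/2 = 0.29, v̄ = (0.60+0.60)/2 = 0.6 → q = 5.7×0.29×0.6 = 0.9918 m³/s
Panel 6-7: Δb = 2.8 m, d̄ = (0.28+0.07)/2 = 0.175, v̄ = (0.60+0.40)/2 = 0.5 → q = 2.8×0.175×0.5 = 0.2450 m³/s
Q = Σ q = 3.666 m³/s
= 3.666 × 1000 = 3666 L/s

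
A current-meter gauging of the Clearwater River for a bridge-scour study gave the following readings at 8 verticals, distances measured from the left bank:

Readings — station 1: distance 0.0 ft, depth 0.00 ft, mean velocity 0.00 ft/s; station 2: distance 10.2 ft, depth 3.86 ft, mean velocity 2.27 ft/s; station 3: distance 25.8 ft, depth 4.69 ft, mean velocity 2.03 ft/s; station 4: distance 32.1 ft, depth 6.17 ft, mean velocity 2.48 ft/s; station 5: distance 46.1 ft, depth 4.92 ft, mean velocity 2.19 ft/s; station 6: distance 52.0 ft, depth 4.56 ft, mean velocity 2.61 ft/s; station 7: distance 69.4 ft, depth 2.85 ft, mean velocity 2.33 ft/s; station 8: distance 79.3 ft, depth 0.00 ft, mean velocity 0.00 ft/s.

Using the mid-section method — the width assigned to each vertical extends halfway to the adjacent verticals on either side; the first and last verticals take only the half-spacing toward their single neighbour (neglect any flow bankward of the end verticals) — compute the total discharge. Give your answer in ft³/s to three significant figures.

w_2 = (25.8 − 0.0)/2 = 12.9 ft; q_2 = 2.27 × 3.86 × 12.9 = 113.0 ft³/s
w_3 = (32.1 − 10.2)/2 = 10.95 ft; q_3 = 2.03 × 4.69 × 10.95 = 104.3 ft³/s
w_4 = (46.1 − 25.8)/2 = 10.15 ft; q_4 = 2.48 × 6.17 × 10.15 = 155.3 ft³/s
w_5 = (52.0 − 32.1)/2 = 9.95 ft; q_5 = 2.19 × 4.92 × 9.95 = 107.2 ft³/s
w_6 = (69.4 − 46.1)/2 = 11.65 ft; q_6 = 2.61 × 4.56 × 11.65 = 138.7 ft³/s
w_7 = (79.3 − 52.0)/2 = 13.65 ft; q_7 = 2.33 × 2.85 × 13.65 = 90.64 ft³/s
Stations 1, 8 contribute zero (depth or velocity is 0).
Q = Σ qᵢ = 709.1 ft³/s

709 ft³/s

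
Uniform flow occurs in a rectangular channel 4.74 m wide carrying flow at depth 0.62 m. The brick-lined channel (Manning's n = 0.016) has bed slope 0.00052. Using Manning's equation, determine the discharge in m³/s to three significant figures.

A = b·y = 4.74 × 0.62 = 2.939 m²
P = b + 2y = 4.74 + 2×0.62 = 5.980 m
R = A/P = 2.939/5.980 = 0.4914 m
Q = (1/n)·A·R^(2/3)·S^(1/2) = (1/0.016) × 2.939 × 0.4914^(2/3) × 0.00052^(1/2) = 2.608 m³/s

2.61 m³/s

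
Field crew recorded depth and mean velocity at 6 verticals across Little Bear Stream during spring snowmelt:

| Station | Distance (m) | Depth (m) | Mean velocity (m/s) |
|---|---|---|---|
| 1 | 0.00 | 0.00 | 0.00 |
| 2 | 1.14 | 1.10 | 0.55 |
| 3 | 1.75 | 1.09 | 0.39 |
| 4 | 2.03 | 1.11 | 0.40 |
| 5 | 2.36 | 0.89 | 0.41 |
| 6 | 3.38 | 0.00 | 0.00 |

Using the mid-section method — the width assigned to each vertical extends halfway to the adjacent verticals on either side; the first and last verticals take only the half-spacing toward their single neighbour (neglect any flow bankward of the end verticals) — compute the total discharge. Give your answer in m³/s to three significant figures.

1.10 m³/s

w_2 = (1.75 − 0.00)/2 = 0.875 m; q_2 = 0.55 × 1.10 × 0.875 = 0.5294 m³/s
w_3 = (2.03 − 1.14)/2 = 0.445 m; q_3 = 0.39 × 1.09 × 0.445 = 0.1892 m³/s
w_4 = (2.36 − 1.75)/2 = 0.305 m; q_4 = 0.40 × 1.11 × 0.305 = 0.1354 m³/s
w_5 = (3.38 − 2.03)/2 = 0.675 m; q_5 = 0.41 × 0.89 × 0.675 = 0.2463 m³/s
Stations 1, 6 contribute zero (depth or velocity is 0).
Q = Σ qᵢ = 1.100 m³/s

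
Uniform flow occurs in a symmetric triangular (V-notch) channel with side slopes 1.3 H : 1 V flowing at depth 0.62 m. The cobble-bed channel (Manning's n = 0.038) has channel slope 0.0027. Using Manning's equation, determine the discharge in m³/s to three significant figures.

0.268 m³/s

A = z·y² = 1.3×0.62² = 0.4997 m²
P = 2y√(1+z²) = 2×0.62×√(1+1.3²) = 2.034 m
R = A/P = 0.4997/2.034 = 0.2457 m
Q = (1/n)·A·R^(2/3)·S^(1/2) = (1/0.038) × 0.4997 × 0.2457^(2/3) × 0.0027^(1/2) = 0.2681 m³/s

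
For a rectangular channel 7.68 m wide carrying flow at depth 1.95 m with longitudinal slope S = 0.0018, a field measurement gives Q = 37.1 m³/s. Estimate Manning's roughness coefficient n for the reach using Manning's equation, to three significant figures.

0.0203

A = b·y = 7.68 × 1.95 = 14.98 m²
P = b + 2y = 7.68 + 2×1.95 = 11.58 m
R = A/P = 14.98/11.58 = 1.293 m
n = (1/Q)·A·R^(2/3)·S^(1/2) = (1/37.1) × 14.98 × 1.187 × 0.04243 = 0.02033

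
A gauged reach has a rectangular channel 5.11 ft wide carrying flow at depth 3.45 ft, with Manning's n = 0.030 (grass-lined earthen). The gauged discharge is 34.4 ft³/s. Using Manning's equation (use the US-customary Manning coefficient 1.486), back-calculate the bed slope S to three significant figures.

A = b·y = 5.11 × 3.45 = 17.63 ft²
P = b + 2y = 5.11 + 2×3.45 = 12.01 ft
R = A/P = 17.63/12.01 = 1.468 ft
S = (Q·n / (1.486·A·R^(2/3)))² = (34.4×0.030 / (1.486×17.63×1.292))² = 0.0009302

0.000930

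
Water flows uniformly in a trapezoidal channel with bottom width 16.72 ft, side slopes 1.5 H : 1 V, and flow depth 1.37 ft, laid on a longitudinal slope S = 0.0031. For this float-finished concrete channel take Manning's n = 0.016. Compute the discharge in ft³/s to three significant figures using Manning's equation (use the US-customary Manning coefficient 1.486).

A = (b + z·y)·y = (16.72 + 1.5×1.37)×1.37 = 25.72 ft²
P = b + 2y√(1+z²) = 16.72 + 2×1.37×√(1+1.5²) = 21.66 ft
R = A/P = 25.72/21.66 = 1.188 ft
Q = (1.486/n)·A·R^(2/3)·S^(1/2) = (1.486/0.016) × 25.72 × 1.188^(2/3) × 0.0031^(1/2) = 149.2 ft³/s

149 ft³/s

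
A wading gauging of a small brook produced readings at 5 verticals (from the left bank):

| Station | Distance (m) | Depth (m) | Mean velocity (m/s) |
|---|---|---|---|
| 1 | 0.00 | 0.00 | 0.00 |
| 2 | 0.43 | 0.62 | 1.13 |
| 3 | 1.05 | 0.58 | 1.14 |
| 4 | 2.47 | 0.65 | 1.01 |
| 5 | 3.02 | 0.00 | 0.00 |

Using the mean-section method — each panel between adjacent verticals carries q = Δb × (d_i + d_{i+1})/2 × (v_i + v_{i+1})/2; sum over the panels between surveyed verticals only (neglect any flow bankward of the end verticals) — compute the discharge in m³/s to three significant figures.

1.53 m³/s

Panel 1-2: Δb = 0.43 m, d̄ = (0.00+0.62)/2 = 0.31, v̄ = (0.00+1.13)/2 = 0.565 → q = 0.43×0.31×0.565 = 0.07531 m³/s
Panel 2-3: Δb = 0.62 m, d̄ = (0.62+0.58)/2 = 0.6, v̄ = (1.13+1.14)/2 = 1.135 → q = 0.62×0.6×1.135 = 0.4222 m³/s
Panel 3-4: Δb = 1.42 m, d̄ = (0.58+0.65)/2 = 0.615, v̄ = (1.14+1.01)/2 = 1.075 → q = 1.42×0.615×1.075 = 0.9388 m³/s
Panel 4-5: Δb = 0.55 m, d̄ = (0.65+0.00)/2 = 0.325, v̄ = (1.01+0.00)/2 = 0.505 → q = 0.55×0.325×0.505 = 0.09027 m³/s
Q = Σ q = 1.527 m³/s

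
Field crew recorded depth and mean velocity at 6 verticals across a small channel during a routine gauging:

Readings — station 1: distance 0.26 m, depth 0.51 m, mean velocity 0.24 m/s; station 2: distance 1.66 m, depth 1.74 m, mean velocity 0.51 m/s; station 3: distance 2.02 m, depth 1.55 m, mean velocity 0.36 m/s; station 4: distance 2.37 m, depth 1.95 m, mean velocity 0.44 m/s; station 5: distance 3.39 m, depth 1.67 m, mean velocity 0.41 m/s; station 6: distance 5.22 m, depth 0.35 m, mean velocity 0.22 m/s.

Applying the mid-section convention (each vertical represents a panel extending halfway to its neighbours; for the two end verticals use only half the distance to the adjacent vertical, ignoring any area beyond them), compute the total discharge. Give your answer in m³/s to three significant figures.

w_1 = (1.66 − 0.26)/2 = 0.7 m; q_1 = 0.24 × 0.51 × 0.7 = 0.08568 m³/s
w_2 = (2.02 − 0.26)/2 = 0.88 m; q_2 = 0.51 × 1.74 × 0.88 = 0.7809 m³/s
w_3 = (2.37 − 1.66)/2 = 0.355 m; q_3 = 0.36 × 1.55 × 0.355 = 0.1981 m³/s
w_4 = (3.39 − 2.02)/2 = 0.685 m; q_4 = 0.44 × 1.95 × 0.685 = 0.5877 m³/s
w_5 = (5.22 − 2.37)/2 = 1.425 m; q_5 = 0.41 × 1.67 × 1.425 = 0.9757 m³/s
w_6 = (5.22 − 3.39)/2 = 0.915 m; q_6 = 0.22 × 0.35 × 0.915 = 0.07046 m³/s
Q = Σ qᵢ = 2.699 m³/s

2.70 m³/s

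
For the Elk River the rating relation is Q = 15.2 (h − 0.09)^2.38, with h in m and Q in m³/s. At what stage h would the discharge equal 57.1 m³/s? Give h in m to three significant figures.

1.83 m

h − h₀ = (Q/C)^(1/b) = (57.1/15.2)^(1/2.38) = 1.744 m
h = 0.09 + 1.744 = 1.834 m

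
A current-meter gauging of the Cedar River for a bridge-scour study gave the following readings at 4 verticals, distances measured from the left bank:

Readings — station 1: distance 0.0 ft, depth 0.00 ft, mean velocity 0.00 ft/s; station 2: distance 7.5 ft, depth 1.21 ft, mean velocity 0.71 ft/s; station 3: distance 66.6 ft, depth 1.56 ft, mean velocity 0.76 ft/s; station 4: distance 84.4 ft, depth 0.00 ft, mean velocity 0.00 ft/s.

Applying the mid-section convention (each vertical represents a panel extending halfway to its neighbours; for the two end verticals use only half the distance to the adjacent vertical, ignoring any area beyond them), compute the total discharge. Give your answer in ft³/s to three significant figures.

74.2 ft³/s

w_2 = (66.6 − 0.0)/2 = 33.3 ft; q_2 = 0.71 × 1.21 × 33.3 = 28.61 ft³/s
w_3 = (84.4 − 7.5)/2 = 38.45 ft; q_3 = 0.76 × 1.56 × 38.45 = 45.59 ft³/s
Stations 1, 4 contribute zero (depth or velocity is 0).
Q = Σ qᵢ = 74.19 ft³/s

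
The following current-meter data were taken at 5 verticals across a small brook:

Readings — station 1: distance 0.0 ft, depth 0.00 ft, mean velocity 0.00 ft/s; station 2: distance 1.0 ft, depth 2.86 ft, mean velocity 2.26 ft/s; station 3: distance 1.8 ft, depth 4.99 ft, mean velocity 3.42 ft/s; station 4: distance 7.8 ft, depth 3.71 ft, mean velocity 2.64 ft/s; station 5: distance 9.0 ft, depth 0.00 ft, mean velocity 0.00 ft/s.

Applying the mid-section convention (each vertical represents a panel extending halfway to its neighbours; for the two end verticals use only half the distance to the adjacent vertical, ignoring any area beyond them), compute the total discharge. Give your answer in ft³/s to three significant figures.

99.1 ft³/s

w_2 = (1.8 − 0.0)/2 = 0.9 ft; q_2 = 2.26 × 2.86 × 0.9 = 5.817 ft³/s
w_3 = (7.8 − 1.0)/2 = 3.4 ft; q_3 = 3.42 × 4.99 × 3.4 = 58.02 ft³/s
w_4 = (9.0 − 1.8)/2 = 3.6 ft; q_4 = 2.64 × 3.71 × 3.6 = 35.26 ft³/s
Stations 1, 5 contribute zero (depth or velocity is 0).
Q = Σ qᵢ = 99.10 ft³/s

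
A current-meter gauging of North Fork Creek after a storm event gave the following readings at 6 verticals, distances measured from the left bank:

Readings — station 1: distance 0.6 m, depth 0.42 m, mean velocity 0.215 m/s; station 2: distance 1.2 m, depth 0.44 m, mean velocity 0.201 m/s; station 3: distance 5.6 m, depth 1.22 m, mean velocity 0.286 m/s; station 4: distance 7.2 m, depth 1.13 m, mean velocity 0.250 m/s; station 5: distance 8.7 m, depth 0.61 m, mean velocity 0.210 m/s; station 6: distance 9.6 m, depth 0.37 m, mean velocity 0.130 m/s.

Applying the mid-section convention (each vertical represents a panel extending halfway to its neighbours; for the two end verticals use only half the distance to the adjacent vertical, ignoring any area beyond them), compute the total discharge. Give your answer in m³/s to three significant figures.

w_1 = (1.2 − 0.6)/2 = 0.3 m; q_1 = 0.215 × 0.42 × 0.3 = 0.02709 m³/s
w_2 = (5.6 − 0.6)/2 = 2.5 m; q_2 = 0.201 × 0.44 × 2.5 = 0.2211 m³/s
w_3 = (7.2 − 1.2)/2 = 3 m; q_3 = 0.286 × 1.22 × 3 = 1.047 m³/s
w_4 = (8.7 − 5.6)/2 = 1.55 m; q_4 = 0.250 × 1.13 × 1.55 = 0.4379 m³/s
w_5 = (9.6 − 7.2)/2 = 1.2 m; q_5 = 0.210 × 0.61 × 1.2 = 0.1537 m³/s
w_6 = (9.6 − 8.7)/2 = 0.45 m; q_6 = 0.130 × 0.37 × 0.45 = 0.02165 m³/s
Q = Σ qᵢ = 1.908 m³/s

1.91 m³/s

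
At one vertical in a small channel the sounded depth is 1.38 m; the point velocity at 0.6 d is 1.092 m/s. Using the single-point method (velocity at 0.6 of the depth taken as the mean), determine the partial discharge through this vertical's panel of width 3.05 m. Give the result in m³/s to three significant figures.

v̄ = v₀.₆ = 1.092 m/s
q = v̄ × d × w = 1.092 × 1.38 × 3.05 = 4.596 m³/s

4.60 m³/s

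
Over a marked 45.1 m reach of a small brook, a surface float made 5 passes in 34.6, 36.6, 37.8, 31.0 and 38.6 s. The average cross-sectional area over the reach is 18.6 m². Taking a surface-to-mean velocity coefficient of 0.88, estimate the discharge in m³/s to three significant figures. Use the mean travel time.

t̄ = (34.6 + 36.6 + 37.8 + 31.0 + 38.6) / 5 = 35.72 s
v_surface = L / t̄ = 45.1 / 35.72 = 1.263 m/s
v_mean = 0.88 × 1.263 = 1.111 m/s
Q = A × v_mean = 18.6 × 1.111 = 20.67 m³/s

20.7 m³/s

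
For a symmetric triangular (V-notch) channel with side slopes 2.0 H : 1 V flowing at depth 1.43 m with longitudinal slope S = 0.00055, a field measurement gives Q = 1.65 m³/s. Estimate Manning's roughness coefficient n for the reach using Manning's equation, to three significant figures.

A = z·y² = 2.0×1.43² = 4.090 m²
P = 2y√(1+z²) = 2×1.43×√(1+2.0²) = 6.395 m
R = A/P = 4.090/6.395 = 0.6395 m
n = (1/Q)·A·R^(2/3)·S^(1/2) = (1/1.65) × 4.090 × 0.7423 × 0.02345 = 0.04315

0.0431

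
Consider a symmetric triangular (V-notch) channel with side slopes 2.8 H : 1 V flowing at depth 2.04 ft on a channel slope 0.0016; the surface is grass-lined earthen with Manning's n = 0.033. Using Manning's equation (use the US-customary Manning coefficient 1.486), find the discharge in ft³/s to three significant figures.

20.4 ft³/s

A = z·y² = 2.8×2.04² = 11.65 ft²
P = 2y√(1+z²) = 2×2.04×√(1+2.8²) = 12.13 ft
R = A/P = 11.65/12.13 = 0.9606 ft
Q = (1.486/n)·A·R^(2/3)·S^(1/2) = (1.486/0.033) × 11.65 × 0.9606^(2/3) × 0.0016^(1/2) = 20.43 ft³/s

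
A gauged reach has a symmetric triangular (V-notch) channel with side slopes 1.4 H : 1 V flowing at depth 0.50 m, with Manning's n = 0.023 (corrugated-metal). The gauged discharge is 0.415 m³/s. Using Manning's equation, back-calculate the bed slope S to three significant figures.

0.00622

A = z·y² = 1.4×0.50² = 0.3500 m²
P = 2y√(1+z²) = 2×0.50×√(1+1.4²) = 1.720 m
R = A/P = 0.3500/1.720 = 0.2034 m
S = (Q·n / (1·A·R^(2/3)))² = (0.415×0.023 / (1×0.3500×0.3459))² = 0.006216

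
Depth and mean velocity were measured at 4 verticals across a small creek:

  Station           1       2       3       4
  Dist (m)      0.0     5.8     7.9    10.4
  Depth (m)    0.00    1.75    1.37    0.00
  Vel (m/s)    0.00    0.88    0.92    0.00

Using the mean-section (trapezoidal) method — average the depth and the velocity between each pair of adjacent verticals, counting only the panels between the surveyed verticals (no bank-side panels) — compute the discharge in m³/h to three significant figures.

21500 m³/h

Panel 1-2: Δb = 5.8 m, d̄ = (0.00+1.75)/2 = 0.875, v̄ = (0.00+0.88)/2 = 0.44 → q = 5.8×0.875×0.44 = 2.233 m³/s
Panel 2-3: Δb = 2.1 m, d̄ = (1.75+1.37)/2 = 1.56, v̄ = (0.88+0.92)/2 = 0.9 → q = 2.1×1.56×0.9 = 2.948 m³/s
Panel 3-4: Δb = 2.5 m, d̄ = (1.37+0.00)/2 = 0.685, v̄ = (0.92+0.00)/2 = 0.46 → q = 2.5×0.685×0.46 = 0.7878 m³/s
Q = Σ q = 5.969 m³/s
= 5.969 × 3600 = 21490 m³/h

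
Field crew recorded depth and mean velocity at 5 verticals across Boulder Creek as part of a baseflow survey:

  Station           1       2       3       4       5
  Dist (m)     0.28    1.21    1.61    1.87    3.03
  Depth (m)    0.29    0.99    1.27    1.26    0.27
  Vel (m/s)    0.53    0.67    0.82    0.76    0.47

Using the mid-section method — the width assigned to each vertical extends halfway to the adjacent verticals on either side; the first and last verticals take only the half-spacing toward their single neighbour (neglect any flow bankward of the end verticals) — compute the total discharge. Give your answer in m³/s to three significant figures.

w_1 = (1.21 − 0.28)/2 = 0.465 m; q_1 = 0.53 × 0.29 × 0.465 = 0.07147 m³/s
w_2 = (1.61 − 0.28)/2 = 0.665 m; q_2 = 0.67 × 0.99 × 0.665 = 0.4411 m³/s
w_3 = (1.87 − 1.21)/2 = 0.33 m; q_3 = 0.82 × 1.27 × 0.33 = 0.3437 m³/s
w_4 = (3.03 − 1.61)/2 = 0.71 m; q_4 = 0.76 × 1.26 × 0.71 = 0.6799 m³/s
w_5 = (3.03 − 1.87)/2 = 0.58 m; q_5 = 0.47 × 0.27 × 0.58 = 0.07360 m³/s
Q = Σ qᵢ = 1.610 m³/s

1.61 m³/s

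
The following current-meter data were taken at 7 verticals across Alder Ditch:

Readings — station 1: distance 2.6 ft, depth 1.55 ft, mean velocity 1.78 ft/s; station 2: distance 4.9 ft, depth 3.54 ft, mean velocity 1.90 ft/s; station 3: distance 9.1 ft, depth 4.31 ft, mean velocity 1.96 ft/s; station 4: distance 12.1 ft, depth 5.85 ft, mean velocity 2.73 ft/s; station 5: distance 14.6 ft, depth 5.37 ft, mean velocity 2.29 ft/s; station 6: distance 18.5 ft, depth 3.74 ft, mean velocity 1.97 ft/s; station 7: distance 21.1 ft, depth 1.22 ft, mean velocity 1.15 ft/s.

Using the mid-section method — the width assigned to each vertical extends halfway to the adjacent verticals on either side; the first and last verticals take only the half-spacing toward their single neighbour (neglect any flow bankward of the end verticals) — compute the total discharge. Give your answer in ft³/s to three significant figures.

164 ft³/s

w_1 = (4.9 − 2.6)/2 = 1.15 ft; q_1 = 1.78 × 1.55 × 1.15 = 3.173 ft³/s
w_2 = (9.1 − 2.6)/2 = 3.25 ft; q_2 = 1.90 × 3.54 × 3.25 = 21.86 ft³/s
w_3 = (12.1 − 4.9)/2 = 3.6 ft; q_3 = 1.96 × 4.31 × 3.6 = 30.41 ft³/s
w_4 = (14.6 − 9.1)/2 = 2.75 ft; q_4 = 2.73 × 5.85 × 2.75 = 43.92 ft³/s
w_5 = (18.5 − 12.1)/2 = 3.2 ft; q_5 = 2.29 × 5.37 × 3.2 = 39.35 ft³/s
w_6 = (21.1 − 14.6)/2 = 3.25 ft; q_6 = 1.97 × 3.74 × 3.25 = 23.95 ft³/s
w_7 = (21.1 − 18.5)/2 = 1.3 ft; q_7 = 1.15 × 1.22 × 1.3 = 1.824 ft³/s
Q = Σ qᵢ = 164.5 ft³/s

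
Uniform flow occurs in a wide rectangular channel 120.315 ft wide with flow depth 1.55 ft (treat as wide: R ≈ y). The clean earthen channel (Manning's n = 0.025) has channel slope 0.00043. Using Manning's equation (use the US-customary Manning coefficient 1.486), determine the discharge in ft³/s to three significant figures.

308 ft³/s

A = b·y = 120.315 × 1.55 = 186.5 ft²
Wide channel: R ≈ y = 1.55 ft
Q = (1.486/n)·A·R^(2/3)·S^(1/2) = (1.486/0.025) × 186.5 × 1.550^(2/3) × 0.00043^(1/2) = 307.9 ft³/s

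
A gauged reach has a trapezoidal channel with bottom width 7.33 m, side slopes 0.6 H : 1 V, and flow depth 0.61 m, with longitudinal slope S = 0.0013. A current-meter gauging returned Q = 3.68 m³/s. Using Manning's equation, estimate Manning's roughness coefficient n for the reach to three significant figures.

A = (b + z·y)·y = (7.33 + 0.6×0.61)×0.61 = 4.695 m²
P = b + 2y√(1+z²) = 7.33 + 2×0.61×√(1+0.6²) = 8.753 m
R = A/P = 4.695/8.753 = 0.5364 m
n = (1/Q)·A·R^(2/3)·S^(1/2) = (1/3.68) × 4.695 × 0.6601 × 0.03606 = 0.03036

0.0304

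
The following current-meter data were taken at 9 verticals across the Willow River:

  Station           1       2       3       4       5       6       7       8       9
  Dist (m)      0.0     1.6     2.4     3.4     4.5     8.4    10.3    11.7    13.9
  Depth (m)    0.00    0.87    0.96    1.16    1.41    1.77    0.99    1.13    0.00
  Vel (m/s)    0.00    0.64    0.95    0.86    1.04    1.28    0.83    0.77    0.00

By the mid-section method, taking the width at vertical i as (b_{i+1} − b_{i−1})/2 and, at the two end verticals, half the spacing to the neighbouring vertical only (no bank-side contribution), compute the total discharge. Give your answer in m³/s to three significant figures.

15.7 m³/s

w_2 = (2.4 − 0.0)/2 = 1.2 m; q_2 = 0.64 × 0.87 × 1.2 = 0.6682 m³/s
w_3 = (3.4 − 1.6)/2 = 0.9 m; q_3 = 0.95 × 0.96 × 0.9 = 0.8208 m³/s
w_4 = (4.5 − 2.4)/2 = 1.05 m; q_4 = 0.86 × 1.16 × 1.05 = 1.047 m³/s
w_5 = (8.4 − 3.4)/2 = 2.5 m; q_5 = 1.04 × 1.41 × 2.5 = 3.666 m³/s
w_6 = (10.3 − 4.5)/2 = 2.9 m; q_6 = 1.28 × 1.77 × 2.9 = 6.570 m³/s
w_7 = (11.7 − 8.4)/2 = 1.65 m; q_7 = 0.83 × 0.99 × 1.65 = 1.356 m³/s
w_8 = (13.9 − 10.3)/2 = 1.8 m; q_8 = 0.77 × 1.13 × 1.8 = 1.566 m³/s
Stations 1, 9 contribute zero (depth or velocity is 0).
Q = Σ qᵢ = 15.69 m³/s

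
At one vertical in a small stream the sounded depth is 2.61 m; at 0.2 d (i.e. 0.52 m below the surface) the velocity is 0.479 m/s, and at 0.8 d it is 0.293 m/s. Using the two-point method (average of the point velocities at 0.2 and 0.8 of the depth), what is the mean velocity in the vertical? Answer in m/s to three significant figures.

v̄ = (0.479 + 0.293) / 2 = 0.3860 m/s

0.386 m/s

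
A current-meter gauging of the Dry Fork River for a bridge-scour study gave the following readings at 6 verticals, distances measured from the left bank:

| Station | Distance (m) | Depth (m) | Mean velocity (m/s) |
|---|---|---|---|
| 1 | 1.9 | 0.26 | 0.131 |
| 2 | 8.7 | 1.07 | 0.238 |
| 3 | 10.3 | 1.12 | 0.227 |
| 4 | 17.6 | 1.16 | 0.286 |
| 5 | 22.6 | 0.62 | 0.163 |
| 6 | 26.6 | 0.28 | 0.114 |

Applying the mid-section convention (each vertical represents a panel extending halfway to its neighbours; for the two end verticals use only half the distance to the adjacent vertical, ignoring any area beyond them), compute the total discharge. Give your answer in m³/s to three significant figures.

4.88 m³/s

w_1 = (8.7 − 1.9)/2 = 3.4 m; q_1 = 0.131 × 0.26 × 3.4 = 0.1158 m³/s
w_2 = (10.3 − 1.9)/2 = 4.2 m; q_2 = 0.238 × 1.07 × 4.2 = 1.070 m³/s
w_3 = (17.6 − 8.7)/2 = 4.45 m; q_3 = 0.227 × 1.12 × 4.45 = 1.131 m³/s
w_4 = (22.6 − 10.3)/2 = 6.15 m; q_4 = 0.286 × 1.16 × 6.15 = 2.040 m³/s
w_5 = (26.6 − 17.6)/2 = 4.5 m; q_5 = 0.163 × 0.62 × 4.5 = 0.4548 m³/s
w_6 = (26.6 − 22.6)/2 = 2 m; q_6 = 0.114 × 0.28 × 2 = 0.06384 m³/s
Q = Σ qᵢ = 4.876 m³/s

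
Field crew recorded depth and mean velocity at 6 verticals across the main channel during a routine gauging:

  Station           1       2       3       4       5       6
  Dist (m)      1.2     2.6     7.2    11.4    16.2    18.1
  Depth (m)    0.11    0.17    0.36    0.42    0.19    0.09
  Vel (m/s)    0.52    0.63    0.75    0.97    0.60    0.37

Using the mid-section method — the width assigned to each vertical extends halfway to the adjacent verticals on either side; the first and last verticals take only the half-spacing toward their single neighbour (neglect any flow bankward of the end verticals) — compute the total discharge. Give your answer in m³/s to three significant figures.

3.80 m³/s

w_1 = (2.6 − 1.2)/2 = 0.7 m; q_1 = 0.52 × 0.11 × 0.7 = 0.04004 m³/s
w_2 = (7.2 − 1.2)/2 = 3 m; q_2 = 0.63 × 0.17 × 3 = 0.3213 m³/s
w_3 = (11.4 − 2.6)/2 = 4.4 m; q_3 = 0.75 × 0.36 × 4.4 = 1.188 m³/s
w_4 = (16.2 − 7.2)/2 = 4.5 m; q_4 = 0.97 × 0.42 × 4.5 = 1.833 m³/s
w_5 = (18.1 − 11.4)/2 = 3.35 m; q_5 = 0.60 × 0.19 × 3.35 = 0.3819 m³/s
w_6 = (18.1 − 16.2)/2 = 0.95 m; q_6 = 0.37 × 0.09 × 0.95 = 0.03164 m³/s
Q = Σ qᵢ = 3.796 m³/s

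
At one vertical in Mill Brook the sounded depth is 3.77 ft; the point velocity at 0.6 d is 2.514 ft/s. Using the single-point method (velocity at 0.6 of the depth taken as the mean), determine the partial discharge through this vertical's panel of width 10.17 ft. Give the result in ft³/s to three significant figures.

96.4 ft³/s

v̄ = v₀.₆ = 2.514 ft/s
q = v̄ × d × w = 2.514 × 3.77 × 10.17 = 96.39 ft³/s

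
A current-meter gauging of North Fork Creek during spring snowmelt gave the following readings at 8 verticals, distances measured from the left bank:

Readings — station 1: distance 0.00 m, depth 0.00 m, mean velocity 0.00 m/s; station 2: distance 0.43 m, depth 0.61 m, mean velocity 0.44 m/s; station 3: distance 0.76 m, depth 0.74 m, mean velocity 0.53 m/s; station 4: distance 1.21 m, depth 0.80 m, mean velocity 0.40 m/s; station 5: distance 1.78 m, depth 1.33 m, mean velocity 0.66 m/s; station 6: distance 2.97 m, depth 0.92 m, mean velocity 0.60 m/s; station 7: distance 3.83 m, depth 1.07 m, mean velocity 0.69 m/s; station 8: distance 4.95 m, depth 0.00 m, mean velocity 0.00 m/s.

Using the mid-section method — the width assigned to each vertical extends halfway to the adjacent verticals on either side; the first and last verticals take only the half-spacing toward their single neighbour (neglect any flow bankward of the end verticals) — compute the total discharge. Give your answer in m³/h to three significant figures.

w_2 = (0.76 − 0.00)/2 = 0.38 m; q_2 = 0.44 × 0.61 × 0.38 = 0.1020 m³/s
w_3 = (1.21 − 0.43)/2 = 0.39 m; q_3 = 0.53 × 0.74 × 0.39 = 0.1530 m³/s
w_4 = (1.78 − 0.76)/2 = 0.51 m; q_4 = 0.40 × 0.80 × 0.51 = 0.1632 m³/s
w_5 = (2.97 − 1.21)/2 = 0.88 m; q_5 = 0.66 × 1.33 × 0.88 = 0.7725 m³/s
w_6 = (3.83 − 1.78)/2 = 1.025 m; q_6 = 0.60 × 0.92 × 1.025 = 0.5658 m³/s
w_7 = (4.95 − 2.97)/2 = 0.99 m; q_7 = 0.69 × 1.07 × 0.99 = 0.7309 m³/s
Stations 1, 8 contribute zero (depth or velocity is 0).
Q = Σ qᵢ = 2.487 m³/s
= 2.487 × 3600 = 8954 m³/h

8950 m³/h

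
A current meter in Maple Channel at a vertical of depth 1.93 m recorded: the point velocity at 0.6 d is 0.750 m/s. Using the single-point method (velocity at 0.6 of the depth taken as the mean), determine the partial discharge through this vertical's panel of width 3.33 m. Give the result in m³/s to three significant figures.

4.82 m³/s

v̄ = v₀.₆ = 0.750 m/s
q = v̄ × d × w = 0.7500 × 1.93 × 3.33 = 4.820 m³/s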